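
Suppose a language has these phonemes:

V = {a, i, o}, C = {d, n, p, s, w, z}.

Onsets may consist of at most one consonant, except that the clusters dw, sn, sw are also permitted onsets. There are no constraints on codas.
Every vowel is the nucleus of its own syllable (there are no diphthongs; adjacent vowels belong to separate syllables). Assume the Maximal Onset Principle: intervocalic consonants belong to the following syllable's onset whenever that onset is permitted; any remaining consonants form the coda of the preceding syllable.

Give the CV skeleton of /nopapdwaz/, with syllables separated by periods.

Nuclei (vowels): o, a, a → 3 syllables.
Between /o/ (V1) and /a/ (V2): /p/ → onset of the next syllable (single consonants are always licit onsets).
Between /a/ (V2) and /a/ (V3): /pdw/; trying suffixes from longest down, /dw/ is the first permitted one, so coda /p/ | onset /dw/.
Syllabification: no.pap.dwaz.
Mapping each syllable to C/V: /no/ → CV, /pap/ → CVC, /dwaz/ → CCVC.

CV.CVC.CCVC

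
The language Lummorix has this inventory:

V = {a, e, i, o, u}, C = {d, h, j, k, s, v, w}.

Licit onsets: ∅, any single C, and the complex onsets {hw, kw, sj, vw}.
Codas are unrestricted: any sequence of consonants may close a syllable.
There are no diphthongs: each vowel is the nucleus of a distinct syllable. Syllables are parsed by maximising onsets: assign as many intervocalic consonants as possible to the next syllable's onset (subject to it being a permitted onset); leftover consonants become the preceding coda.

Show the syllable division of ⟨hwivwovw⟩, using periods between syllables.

hwi.vwovw

The vowels are i, o — 2 nuclei, so 2 syllables.
Between /i/ (V1) and /o/ (V2): /vw/ — entire cluster is a permitted onset → onset /vw/, coda ∅.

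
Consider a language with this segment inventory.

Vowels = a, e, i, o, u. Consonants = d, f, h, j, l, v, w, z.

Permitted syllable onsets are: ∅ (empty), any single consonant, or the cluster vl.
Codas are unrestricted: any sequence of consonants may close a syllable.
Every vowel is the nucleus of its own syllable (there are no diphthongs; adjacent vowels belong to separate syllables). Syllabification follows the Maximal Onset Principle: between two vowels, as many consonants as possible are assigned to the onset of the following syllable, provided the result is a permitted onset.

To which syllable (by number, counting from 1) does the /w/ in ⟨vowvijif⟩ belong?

Vowels present: o, i, i; each is a nucleus, giving 3 syllables.
V1 /o/ – V2 /i/: /wv/; trying suffixes from longest down, /v/ is the first permitted one, so coda /w/ | onset /v/.
V2 /i/ – V3 /i/: /j/ → onset of the next syllable (single consonants are always licit onsets).
So the parse is vow.vi.jif.
The /w/ is in the coda of syllable 1 (/vow/).

1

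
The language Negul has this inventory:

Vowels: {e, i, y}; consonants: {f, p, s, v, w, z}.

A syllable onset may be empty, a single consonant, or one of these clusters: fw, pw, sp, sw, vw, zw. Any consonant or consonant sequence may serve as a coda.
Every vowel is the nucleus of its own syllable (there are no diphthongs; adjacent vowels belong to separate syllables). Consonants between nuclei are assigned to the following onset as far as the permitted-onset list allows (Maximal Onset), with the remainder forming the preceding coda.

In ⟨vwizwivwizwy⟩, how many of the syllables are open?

Vowels present: i, i, i, y; each is a nucleus, giving 4 syllables.
V1 /i/ – V2 /i/: /zw/ — entire cluster is a permitted onset → onset /zw/, coda ∅.
V2 /i/ – V3 /i/: /vw/ is a licit onset in full, so it all attaches to the next syllable.
V3 /i/ – V4 /y/: cluster /zw/ — /zw/ is itself a permitted onset, so the whole cluster goes right; preceding coda = ∅.
Result: vwi.zwi.vwi.zwy.
Classifying each syllable: /vwi/ (open), /zwi/ (open), /vwi/ (open), /zwy/ (open).
Open syllables: 4.

4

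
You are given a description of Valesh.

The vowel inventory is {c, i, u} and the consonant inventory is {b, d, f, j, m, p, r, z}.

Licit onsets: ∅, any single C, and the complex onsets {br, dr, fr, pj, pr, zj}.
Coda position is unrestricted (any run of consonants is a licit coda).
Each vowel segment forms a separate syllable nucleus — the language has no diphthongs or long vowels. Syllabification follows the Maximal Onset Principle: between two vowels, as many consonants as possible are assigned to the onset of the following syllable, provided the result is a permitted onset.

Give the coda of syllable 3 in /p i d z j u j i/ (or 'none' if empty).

none

The vowels are i, u, i — 3 nuclei, so 3 syllables.
V1 /i/ – V2 /u/: /dzj/ — longest licit onset from the right is /zj/, leaving /d/ as coda.
V2 /u/ – V3 /i/: just /j/ — single C goes to the following onset.
Result: pid.zju.ji.
Syllable 3 is /ji/: onset /j/, nucleus /i/, coda ∅.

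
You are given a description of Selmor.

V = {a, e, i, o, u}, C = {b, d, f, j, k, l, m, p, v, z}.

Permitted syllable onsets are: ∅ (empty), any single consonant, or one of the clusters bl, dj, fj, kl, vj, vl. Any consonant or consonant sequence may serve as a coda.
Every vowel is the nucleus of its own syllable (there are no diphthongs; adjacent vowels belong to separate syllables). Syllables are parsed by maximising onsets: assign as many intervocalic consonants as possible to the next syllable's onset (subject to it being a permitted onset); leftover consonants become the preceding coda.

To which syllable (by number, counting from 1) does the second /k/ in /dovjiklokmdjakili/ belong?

3

Vowels present: o, i, o, a, i, i; each is a nucleus, giving 6 syllables.
V1 /o/ – V2 /i/: /vj/ is a licit onset in full, so it all attaches to the next syllable.
V2 /i/ – V3 /o/: cluster /kl/ — /kl/ is itself a permitted onset, so the whole cluster goes right; preceding coda = ∅.
V3 /o/ – V4 /a/: /kmdj/ splits as /km/ + /dj/ (/dj/ is the longest suffix that is a licit onset).
V4 /a/ – V5 /i/: just /k/ — single C goes to the following onset.
V5 /i/ – V6 /i/: /l/ is a single consonant, so it becomes the next onset.
Result: do.vji.klokm.dja.ki.li.
The second /k/ is in the coda of syllable 3 (/klokm/).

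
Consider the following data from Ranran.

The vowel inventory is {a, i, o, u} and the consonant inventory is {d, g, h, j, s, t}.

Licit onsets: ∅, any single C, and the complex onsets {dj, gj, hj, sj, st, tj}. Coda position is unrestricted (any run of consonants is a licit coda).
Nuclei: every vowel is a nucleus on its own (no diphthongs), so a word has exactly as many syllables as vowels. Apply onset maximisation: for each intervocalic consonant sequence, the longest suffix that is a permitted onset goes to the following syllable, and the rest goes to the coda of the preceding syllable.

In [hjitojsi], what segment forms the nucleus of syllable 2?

o

Nuclei (vowels): i, o, i → 3 syllables.
The second nucleus (vowel 2 from the left) is /o/.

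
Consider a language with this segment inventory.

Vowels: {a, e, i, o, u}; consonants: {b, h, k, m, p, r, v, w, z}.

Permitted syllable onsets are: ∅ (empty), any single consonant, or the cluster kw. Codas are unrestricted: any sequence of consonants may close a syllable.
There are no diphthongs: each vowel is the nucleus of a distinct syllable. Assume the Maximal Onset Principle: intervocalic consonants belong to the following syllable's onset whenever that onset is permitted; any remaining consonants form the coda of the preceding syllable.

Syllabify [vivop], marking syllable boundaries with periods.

vi.vop

Nuclei (vowels): i, o → 2 syllables.
Between /i/ (V1) and /o/ (V2): /v/ → onset of the next syllable (single consonants are always licit onsets).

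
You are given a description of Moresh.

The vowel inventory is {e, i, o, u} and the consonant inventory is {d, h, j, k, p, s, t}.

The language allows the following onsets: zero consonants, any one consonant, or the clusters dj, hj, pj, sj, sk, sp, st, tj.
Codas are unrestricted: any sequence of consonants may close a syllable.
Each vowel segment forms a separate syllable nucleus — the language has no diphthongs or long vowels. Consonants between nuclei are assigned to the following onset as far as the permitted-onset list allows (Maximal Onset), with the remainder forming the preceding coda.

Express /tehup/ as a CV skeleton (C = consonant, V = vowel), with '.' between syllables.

CV.CVC

Nuclei (vowels): e, u → 2 syllables.
V1 /e/ – V2 /u/: just /h/ — single C goes to the following onset.
Syllabification: te.hup.
Mapping each syllable to C/V: /te/ → CV, /hup/ → CVC.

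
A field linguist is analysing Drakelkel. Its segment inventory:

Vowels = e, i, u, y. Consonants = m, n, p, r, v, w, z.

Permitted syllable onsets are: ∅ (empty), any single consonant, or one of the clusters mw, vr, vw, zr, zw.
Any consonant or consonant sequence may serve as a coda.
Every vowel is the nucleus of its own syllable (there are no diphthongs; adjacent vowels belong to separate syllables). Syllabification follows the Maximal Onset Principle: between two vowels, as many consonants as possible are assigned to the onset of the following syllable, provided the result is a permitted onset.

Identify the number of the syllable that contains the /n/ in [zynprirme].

1

Vowels present: y, i, e; each is a nucleus, giving 3 syllables.
σ1/σ2 boundary: cluster /npr/ — the longest permitted-onset suffix is /r/; onset = /r/, preceding coda = /np/.
σ2/σ3 boundary: /rm/; trying suffixes from longest down, /m/ is the first permitted one, so coda /r/ | onset /m/.
Syllabification: zynp.rir.me.
The /n/ is in the coda of syllable 1 (/zynp/).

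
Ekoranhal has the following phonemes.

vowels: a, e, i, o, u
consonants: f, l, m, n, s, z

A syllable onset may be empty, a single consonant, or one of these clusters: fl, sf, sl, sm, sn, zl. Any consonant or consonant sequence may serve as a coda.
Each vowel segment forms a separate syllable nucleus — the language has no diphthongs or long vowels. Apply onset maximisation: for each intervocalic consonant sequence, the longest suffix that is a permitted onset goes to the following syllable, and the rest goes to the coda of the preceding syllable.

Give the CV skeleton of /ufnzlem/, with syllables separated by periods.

The vowels are u, e — 2 nuclei, so 2 syllables.
/u…e/ gap (V1→V2): /fnzl/ splits as /fn/ + /zl/ (/zl/ is the longest suffix that is a licit onset).
Putting it together: ufn.zlem.
Mapping each syllable to C/V: /ufn/ → VCC, /zlem/ → CCVC.

VCC.CCVC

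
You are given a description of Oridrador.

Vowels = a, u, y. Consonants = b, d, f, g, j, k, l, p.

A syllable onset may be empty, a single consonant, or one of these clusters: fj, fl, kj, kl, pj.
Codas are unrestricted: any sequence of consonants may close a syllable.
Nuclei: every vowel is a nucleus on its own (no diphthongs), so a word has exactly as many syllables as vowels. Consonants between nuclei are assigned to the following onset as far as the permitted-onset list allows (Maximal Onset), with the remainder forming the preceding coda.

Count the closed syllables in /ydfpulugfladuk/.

The vowels are y, u, u, a, u — 5 nuclei, so 5 syllables.
σ1/σ2 boundary: cluster /dfp/ — the longest permitted-onset suffix is /p/; onset = /p/, preceding coda = /df/.
σ2/σ3 boundary: /l/ → onset of the next syllable (single consonants are always licit onsets).
σ3/σ4 boundary: /gfl/ splits as /g/ + /fl/ (/fl/ is the longest suffix that is a licit onset).
σ4/σ5 boundary: /d/ is a single consonant, so it becomes the next onset.
Putting it together: ydf.pu.lug.fla.duk.
Classifying each syllable: /ydf/ (closed), /pu/ (open), /lug/ (closed), /fla/ (open), /duk/ (closed).
Closed syllables: 3.

3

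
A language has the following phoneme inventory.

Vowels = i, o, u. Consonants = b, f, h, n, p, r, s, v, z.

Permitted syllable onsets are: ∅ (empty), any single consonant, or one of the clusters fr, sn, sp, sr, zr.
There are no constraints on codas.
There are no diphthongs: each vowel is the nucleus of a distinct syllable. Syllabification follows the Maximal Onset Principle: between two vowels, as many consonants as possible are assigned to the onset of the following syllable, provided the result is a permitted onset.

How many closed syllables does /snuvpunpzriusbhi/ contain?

3

Vowels present: u, u, i, u, i; each is a nucleus, giving 5 syllables.
Between /u/ (V1) and /u/ (V2): /vp/ — longest licit onset from the right is /p/, leaving /v/ as coda.
Between /u/ (V2) and /i/ (V3): cluster /npzr/ — the longest permitted-onset suffix is /zr/; onset = /zr/, preceding coda = /np/.
Between /i/ (V3) and /u/ (V4): hiatus — the boundary sits between the two vowels.
Between /u/ (V4) and /i/ (V5): cluster /sbh/ — the longest permitted-onset suffix is /h/; onset = /h/, preceding coda = /sb/.
Syllabification: snuv.punp.zri.usb.hi.
Classifying each syllable: /snuv/ (closed), /punp/ (closed), /zri/ (open), /usb/ (closed), /hi/ (open).
Closed syllables: 3.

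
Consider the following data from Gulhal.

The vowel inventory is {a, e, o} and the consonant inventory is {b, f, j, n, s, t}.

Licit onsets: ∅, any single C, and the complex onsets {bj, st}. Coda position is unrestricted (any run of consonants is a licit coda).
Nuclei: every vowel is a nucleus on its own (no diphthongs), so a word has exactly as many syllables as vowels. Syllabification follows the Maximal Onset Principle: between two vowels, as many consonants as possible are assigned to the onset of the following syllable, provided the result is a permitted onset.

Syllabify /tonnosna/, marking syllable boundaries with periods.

ton.nos.na

Nuclei (vowels): o, o, a → 3 syllables.
σ1/σ2 boundary: /nn/ splits as /n/ + /n/ (/n/ is the longest suffix that is a licit onset).
σ2/σ3 boundary: /sn/ — longest licit onset from the right is /n/, leaving /s/ as coda.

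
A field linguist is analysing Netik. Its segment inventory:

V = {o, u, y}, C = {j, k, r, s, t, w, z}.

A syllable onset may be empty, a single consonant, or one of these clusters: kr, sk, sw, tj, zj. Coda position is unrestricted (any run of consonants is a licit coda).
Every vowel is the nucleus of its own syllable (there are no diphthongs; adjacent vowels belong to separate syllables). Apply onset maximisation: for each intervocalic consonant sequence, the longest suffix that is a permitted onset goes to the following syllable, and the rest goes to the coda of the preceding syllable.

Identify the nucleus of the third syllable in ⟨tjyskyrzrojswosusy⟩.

Nuclei (vowels): y, y, o, o, u, y → 6 syllables.
The third nucleus (vowel 3 from the left) is /o/.

o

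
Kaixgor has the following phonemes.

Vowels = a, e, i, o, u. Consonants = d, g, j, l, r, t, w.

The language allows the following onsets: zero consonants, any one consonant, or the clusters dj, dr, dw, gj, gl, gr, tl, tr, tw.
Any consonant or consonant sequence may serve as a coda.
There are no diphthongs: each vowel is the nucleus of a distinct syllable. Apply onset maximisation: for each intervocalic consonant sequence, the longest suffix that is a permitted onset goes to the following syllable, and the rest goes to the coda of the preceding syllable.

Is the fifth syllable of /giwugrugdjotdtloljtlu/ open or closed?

closed

Nuclei (vowels): i, u, u, o, o, u → 6 syllables.
Between /i/ (V1) and /u/ (V2): just /w/ — single C goes to the following onset.
Between /u/ (V2) and /u/ (V3): cluster /gr/ — /gr/ is itself a permitted onset, so the whole cluster goes right; preceding coda = ∅.
Between /u/ (V3) and /o/ (V4): /gdj/ splits as /g/ + /dj/ (/dj/ is the longest suffix that is a licit onset).
Between /o/ (V4) and /o/ (V5): /tdtl/; trying suffixes from longest down, /tl/ is the first permitted one, so coda /td/ | onset /tl/.
Between /o/ (V5) and /u/ (V6): /ljtl/; trying suffixes from longest down, /tl/ is the first permitted one, so coda /lj/ | onset /tl/.
So the parse is gi.wu.grug.djotd.tlolj.tlu.
Syllable 5 is /tlolj/ with coda /lj/, so it is closed.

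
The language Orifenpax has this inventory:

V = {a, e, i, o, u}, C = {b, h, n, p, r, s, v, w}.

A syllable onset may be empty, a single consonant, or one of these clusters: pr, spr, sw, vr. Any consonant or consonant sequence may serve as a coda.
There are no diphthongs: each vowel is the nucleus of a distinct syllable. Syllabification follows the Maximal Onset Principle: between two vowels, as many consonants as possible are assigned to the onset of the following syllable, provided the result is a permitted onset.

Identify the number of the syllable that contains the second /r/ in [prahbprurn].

2

The vowels are a, u — 2 nuclei, so 2 syllables.
σ1/σ2 boundary: /hbpr/; trying suffixes from longest down, /pr/ is the first permitted one, so coda /hb/ | onset /pr/.
So the parse is prahb.prurn.
The second /r/ is in the onset of syllable 2 (/prurn/).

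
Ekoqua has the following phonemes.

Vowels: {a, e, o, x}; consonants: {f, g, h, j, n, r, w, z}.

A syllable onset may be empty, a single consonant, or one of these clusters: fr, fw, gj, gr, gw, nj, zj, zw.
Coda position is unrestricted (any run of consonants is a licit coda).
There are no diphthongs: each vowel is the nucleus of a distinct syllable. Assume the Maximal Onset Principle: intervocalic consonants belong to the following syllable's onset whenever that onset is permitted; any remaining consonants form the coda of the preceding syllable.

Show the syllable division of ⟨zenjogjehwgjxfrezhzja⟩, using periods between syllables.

The vowels are e, o, e, x, e, a — 6 nuclei, so 6 syllables.
σ1/σ2 boundary: cluster /nj/ — /nj/ is itself a permitted onset, so the whole cluster goes right; preceding coda = ∅.
σ2/σ3 boundary: /gj/ — entire cluster is a permitted onset → onset /gj/, coda ∅.
σ3/σ4 boundary: cluster /hwgj/ — the longest permitted-onset suffix is /gj/; onset = /gj/, preceding coda = /hw/.
σ4/σ5 boundary: /fr/ — entire cluster is a permitted onset → onset /fr/, coda ∅.
σ5/σ6 boundary: /zhzj/ — longest licit onset from the right is /zj/, leaving /zh/ as coda.

ze.njo.gjehw.gjx.frezh.zja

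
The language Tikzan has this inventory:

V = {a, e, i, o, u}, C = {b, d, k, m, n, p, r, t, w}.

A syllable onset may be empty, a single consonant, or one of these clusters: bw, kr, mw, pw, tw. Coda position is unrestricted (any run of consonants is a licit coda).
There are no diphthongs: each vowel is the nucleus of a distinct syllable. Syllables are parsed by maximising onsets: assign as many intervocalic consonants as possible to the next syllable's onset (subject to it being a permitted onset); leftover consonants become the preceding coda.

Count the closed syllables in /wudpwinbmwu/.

Nuclei (vowels): u, i, u → 3 syllables.
/u…i/ gap (V1→V2): /dpw/ — longest licit onset from the right is /pw/, leaving /d/ as coda.
/i…u/ gap (V2→V3): /nbmw/; trying suffixes from longest down, /mw/ is the first permitted one, so coda /nb/ | onset /mw/.
Putting it together: wud.pwinb.mwu.
Classifying each syllable: /wud/ (closed), /pwinb/ (closed), /mwu/ (open).
Closed syllables: 2.

2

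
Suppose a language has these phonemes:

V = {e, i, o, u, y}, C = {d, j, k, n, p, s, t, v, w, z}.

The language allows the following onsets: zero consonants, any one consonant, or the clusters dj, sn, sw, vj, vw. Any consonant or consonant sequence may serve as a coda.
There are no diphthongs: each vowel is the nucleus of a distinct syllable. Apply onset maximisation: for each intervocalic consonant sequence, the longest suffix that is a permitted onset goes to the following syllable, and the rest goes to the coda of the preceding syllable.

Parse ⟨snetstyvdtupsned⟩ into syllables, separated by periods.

snets.tyvd.tup.sned

The vowels are e, y, u, e — 4 nuclei, so 4 syllables.
Between /e/ (V1) and /y/ (V2): /tst/ splits as /ts/ + /t/ (/t/ is the longest suffix that is a licit onset).
Between /y/ (V2) and /u/ (V3): /vdt/ splits as /vd/ + /t/ (/t/ is the longest suffix that is a licit onset).
Between /u/ (V3) and /e/ (V4): /psn/; trying suffixes from longest down, /sn/ is the first permitted one, so coda /p/ | onset /sn/.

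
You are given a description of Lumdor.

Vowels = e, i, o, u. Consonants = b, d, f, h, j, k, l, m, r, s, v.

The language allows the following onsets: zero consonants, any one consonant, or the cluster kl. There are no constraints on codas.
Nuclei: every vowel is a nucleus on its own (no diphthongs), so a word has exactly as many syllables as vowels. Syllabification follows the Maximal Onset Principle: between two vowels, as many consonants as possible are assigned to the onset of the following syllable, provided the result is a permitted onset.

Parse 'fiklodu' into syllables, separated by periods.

fi.klo.du

The vowels are i, o, u — 3 nuclei, so 3 syllables.
σ1/σ2 boundary: /kl/ is a licit onset in full, so it all attaches to the next syllable.
σ2/σ3 boundary: just /d/ — single C goes to the following onset.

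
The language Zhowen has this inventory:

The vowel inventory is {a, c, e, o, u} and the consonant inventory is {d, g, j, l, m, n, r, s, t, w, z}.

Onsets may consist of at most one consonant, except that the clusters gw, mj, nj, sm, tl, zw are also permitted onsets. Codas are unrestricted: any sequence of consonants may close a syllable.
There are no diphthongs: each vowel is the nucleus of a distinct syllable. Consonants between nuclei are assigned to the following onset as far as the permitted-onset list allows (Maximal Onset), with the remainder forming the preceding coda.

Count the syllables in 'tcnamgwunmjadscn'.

5

Vowels present: c, a, u, a, c; each is a nucleus, giving 5 syllables.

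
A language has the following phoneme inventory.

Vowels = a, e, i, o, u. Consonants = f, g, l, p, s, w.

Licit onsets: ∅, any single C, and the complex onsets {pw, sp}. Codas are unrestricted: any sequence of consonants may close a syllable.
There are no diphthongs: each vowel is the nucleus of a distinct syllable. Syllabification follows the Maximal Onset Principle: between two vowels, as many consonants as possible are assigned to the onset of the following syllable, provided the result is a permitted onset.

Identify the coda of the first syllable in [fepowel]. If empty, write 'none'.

The vowels are e, o, e — 3 nuclei, so 3 syllables.
/e…o/ gap (V1→V2): /p/ → onset of the next syllable (single consonants are always licit onsets).
/o…e/ gap (V2→V3): /w/ → onset of the next syllable (single consonants are always licit onsets).
Result: fe.po.wel.
Syllable 1 is /fe/: onset /f/, nucleus /e/, coda ∅.

none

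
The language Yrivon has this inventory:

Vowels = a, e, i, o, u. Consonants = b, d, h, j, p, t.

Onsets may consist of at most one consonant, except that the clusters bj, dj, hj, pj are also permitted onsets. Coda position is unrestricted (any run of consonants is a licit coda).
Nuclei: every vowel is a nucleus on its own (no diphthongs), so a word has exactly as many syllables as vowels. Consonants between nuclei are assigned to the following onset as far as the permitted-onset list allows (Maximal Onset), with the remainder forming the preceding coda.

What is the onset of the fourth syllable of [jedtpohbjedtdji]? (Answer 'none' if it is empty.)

Nuclei (vowels): e, o, e, i → 4 syllables.
/e…o/ gap (V1→V2): /dtp/ splits as /dt/ + /p/ (/p/ is the longest suffix that is a licit onset).
/o…e/ gap (V2→V3): cluster /hbj/ — the longest permitted-onset suffix is /bj/; onset = /bj/, preceding coda = /h/.
/e…i/ gap (V3→V4): /dtdj/ splits as /dt/ + /dj/ (/dj/ is the longest suffix that is a licit onset).
Putting it together: jedt.poh.bjedt.dji.
Syllable 4 is /dji/: onset /dj/, nucleus /i/, coda ∅.

dj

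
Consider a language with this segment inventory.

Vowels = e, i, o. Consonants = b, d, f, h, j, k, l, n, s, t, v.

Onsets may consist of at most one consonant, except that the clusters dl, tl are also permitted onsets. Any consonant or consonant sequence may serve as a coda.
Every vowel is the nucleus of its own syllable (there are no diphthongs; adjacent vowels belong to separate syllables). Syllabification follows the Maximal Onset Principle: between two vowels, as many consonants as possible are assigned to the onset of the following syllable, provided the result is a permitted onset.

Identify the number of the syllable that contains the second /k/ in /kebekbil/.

Nuclei (vowels): e, e, i → 3 syllables.
σ1/σ2 boundary: /b/ is a single consonant, so it becomes the next onset.
σ2/σ3 boundary: /kb/; trying suffixes from longest down, /b/ is the first permitted one, so coda /k/ | onset /b/.
So the parse is ke.bek.bil.
The second /k/ is in the coda of syllable 2 (/bek/).

2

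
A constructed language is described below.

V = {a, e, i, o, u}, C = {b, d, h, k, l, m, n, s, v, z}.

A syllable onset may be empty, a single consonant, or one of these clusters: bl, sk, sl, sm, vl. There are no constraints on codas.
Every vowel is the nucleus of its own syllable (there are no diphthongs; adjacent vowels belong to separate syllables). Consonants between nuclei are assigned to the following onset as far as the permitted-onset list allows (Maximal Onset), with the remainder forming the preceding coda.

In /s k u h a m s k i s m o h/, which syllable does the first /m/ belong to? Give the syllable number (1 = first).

2

Nuclei (vowels): u, a, i, o → 4 syllables.
Between /u/ (V1) and /a/ (V2): /h/ → onset of the next syllable (single consonants are always licit onsets).
Between /a/ (V2) and /i/ (V3): /msk/ splits as /m/ + /sk/ (/sk/ is the longest suffix that is a licit onset).
Between /i/ (V3) and /o/ (V4): cluster /sm/ — /sm/ is itself a permitted onset, so the whole cluster goes right; preceding coda = ∅.
Putting it together: sku.ham.ski.smoh.
The first /m/ is in the coda of syllable 2 (/ham/).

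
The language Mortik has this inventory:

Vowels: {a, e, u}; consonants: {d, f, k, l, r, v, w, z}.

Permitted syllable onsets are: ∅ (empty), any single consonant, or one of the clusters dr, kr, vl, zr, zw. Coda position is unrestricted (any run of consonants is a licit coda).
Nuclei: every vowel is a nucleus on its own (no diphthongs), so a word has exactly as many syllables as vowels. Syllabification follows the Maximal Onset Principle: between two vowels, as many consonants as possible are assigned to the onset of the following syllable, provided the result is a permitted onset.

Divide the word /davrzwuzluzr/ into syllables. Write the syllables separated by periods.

davr.zwuz.luzr

Nuclei (vowels): a, u, u → 3 syllables.
σ1/σ2 boundary: /vrzw/ — longest licit onset from the right is /zw/, leaving /vr/ as coda.
σ2/σ3 boundary: /zl/; trying suffixes from longest down, /l/ is the first permitted one, so coda /z/ | onset /l/.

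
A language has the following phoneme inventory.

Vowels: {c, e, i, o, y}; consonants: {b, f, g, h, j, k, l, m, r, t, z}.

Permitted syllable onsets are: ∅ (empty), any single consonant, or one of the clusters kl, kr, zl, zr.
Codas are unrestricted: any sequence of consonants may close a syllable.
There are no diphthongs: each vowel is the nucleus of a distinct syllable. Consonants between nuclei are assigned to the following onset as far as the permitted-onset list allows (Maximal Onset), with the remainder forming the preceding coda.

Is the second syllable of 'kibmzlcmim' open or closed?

open

The vowels are i, c, i — 3 nuclei, so 3 syllables.
V1 /i/ – V2 /c/: /bmzl/ — longest licit onset from the right is /zl/, leaving /bm/ as coda.
V2 /c/ – V3 /i/: /m/ → onset of the next syllable (single consonants are always licit onsets).
Putting it together: kibm.zlc.mim.
Syllable 2 is /zlc/; it ends in its nucleus with no coda, so it is open.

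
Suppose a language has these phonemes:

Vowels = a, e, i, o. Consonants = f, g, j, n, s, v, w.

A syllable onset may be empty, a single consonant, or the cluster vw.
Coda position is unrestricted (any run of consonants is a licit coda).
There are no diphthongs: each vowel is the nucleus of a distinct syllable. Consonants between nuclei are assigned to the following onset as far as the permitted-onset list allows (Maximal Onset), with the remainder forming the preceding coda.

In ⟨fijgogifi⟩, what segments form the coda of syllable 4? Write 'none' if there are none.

The vowels are i, o, i, i — 4 nuclei, so 4 syllables.
V1 /i/ – V2 /o/: /jg/ — longest licit onset from the right is /g/, leaving /j/ as coda.
V2 /o/ – V3 /i/: /g/ → onset of the next syllable (single consonants are always licit onsets).
V3 /i/ – V4 /i/: /f/ is a single consonant, so it becomes the next onset.
So the parse is fij.go.gi.fi.
Syllable 4 is /fi/: onset /f/, nucleus /i/, coda ∅.

none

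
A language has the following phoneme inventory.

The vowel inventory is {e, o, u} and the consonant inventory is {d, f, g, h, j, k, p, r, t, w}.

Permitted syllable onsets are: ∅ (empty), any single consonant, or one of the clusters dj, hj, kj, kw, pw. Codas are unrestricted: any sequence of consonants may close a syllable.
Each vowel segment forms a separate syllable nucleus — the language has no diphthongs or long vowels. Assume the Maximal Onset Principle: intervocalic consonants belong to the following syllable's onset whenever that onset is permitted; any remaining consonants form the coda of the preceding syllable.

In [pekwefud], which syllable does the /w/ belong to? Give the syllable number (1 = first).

The vowels are e, e, u — 3 nuclei, so 3 syllables.
Between /e/ (V1) and /e/ (V2): cluster /kw/ — /kw/ is itself a permitted onset, so the whole cluster goes right; preceding coda = ∅.
Between /e/ (V2) and /u/ (V3): /f/ → onset of the next syllable (single consonants are always licit onsets).
Putting it together: pe.kwe.fud.
The /w/ is in the onset of syllable 2 (/kwe/).

2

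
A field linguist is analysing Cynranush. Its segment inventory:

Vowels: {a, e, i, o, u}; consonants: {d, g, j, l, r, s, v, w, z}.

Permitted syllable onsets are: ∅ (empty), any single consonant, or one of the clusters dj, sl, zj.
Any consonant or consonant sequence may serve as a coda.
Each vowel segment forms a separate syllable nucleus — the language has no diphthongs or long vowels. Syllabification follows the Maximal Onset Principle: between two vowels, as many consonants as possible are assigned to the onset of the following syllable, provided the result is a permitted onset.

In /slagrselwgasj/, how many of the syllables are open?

Vowels present: a, e, a; each is a nucleus, giving 3 syllables.
/a…e/ gap (V1→V2): cluster /grs/ — the longest permitted-onset suffix is /s/; onset = /s/, preceding coda = /gr/.
/e…a/ gap (V2→V3): cluster /lwg/ — the longest permitted-onset suffix is /g/; onset = /g/, preceding coda = /lw/.
So the parse is slagr.selw.gasj.
Classifying each syllable: /slagr/ (closed), /selw/ (closed), /gasj/ (closed).
Open syllables: 0.

0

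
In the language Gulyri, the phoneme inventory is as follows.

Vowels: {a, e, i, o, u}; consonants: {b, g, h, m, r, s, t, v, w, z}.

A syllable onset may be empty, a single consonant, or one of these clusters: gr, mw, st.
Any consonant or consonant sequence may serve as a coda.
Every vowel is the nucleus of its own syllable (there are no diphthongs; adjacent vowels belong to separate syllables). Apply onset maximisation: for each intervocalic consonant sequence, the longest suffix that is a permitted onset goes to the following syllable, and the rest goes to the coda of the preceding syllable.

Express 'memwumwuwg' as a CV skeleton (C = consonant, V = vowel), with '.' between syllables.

Nuclei (vowels): e, u, u → 3 syllables.
Between /e/ (V1) and /u/ (V2): cluster /mw/ — /mw/ is itself a permitted onset, so the whole cluster goes right; preceding coda = ∅.
Between /u/ (V2) and /u/ (V3): cluster /mw/ — /mw/ is itself a permitted onset, so the whole cluster goes right; preceding coda = ∅.
So the parse is me.mwu.mwuwg.
Mapping each syllable to C/V: /me/ → CV, /mwu/ → CCV, /mwuwg/ → CCVCC.

CV.CCV.CCVCC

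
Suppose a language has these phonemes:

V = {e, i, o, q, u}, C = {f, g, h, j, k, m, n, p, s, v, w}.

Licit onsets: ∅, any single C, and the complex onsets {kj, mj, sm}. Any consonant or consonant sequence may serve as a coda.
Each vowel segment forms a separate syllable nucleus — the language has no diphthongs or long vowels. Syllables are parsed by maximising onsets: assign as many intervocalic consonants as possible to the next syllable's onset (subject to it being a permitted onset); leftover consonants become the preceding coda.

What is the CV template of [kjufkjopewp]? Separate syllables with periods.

Vowels present: u, o, e; each is a nucleus, giving 3 syllables.
V1 /u/ – V2 /o/: /fkj/ — longest licit onset from the right is /kj/, leaving /f/ as coda.
V2 /o/ – V3 /e/: /p/ is a single consonant, so it becomes the next onset.
So the parse is kjuf.kjo.pewp.
Mapping each syllable to C/V: /kjuf/ → CCVC, /kjo/ → CCV, /pewp/ → CVCC.

CCVC.CCV.CVCC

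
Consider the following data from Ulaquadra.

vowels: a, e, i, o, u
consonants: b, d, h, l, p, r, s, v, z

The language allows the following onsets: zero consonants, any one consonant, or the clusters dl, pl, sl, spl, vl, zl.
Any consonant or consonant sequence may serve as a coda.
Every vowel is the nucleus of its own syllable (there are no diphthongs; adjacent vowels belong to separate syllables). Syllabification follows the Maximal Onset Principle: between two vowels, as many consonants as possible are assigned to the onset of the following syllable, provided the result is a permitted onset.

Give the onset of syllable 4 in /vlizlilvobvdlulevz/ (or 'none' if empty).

dl

Vowels present: i, i, o, u, e; each is a nucleus, giving 5 syllables.
V1 /i/ – V2 /i/: /zl/ — entire cluster is a permitted onset → onset /zl/, coda ∅.
V2 /i/ – V3 /o/: /lv/ splits as /l/ + /v/ (/v/ is the longest suffix that is a licit onset).
V3 /o/ – V4 /u/: /bvdl/; trying suffixes from longest down, /dl/ is the first permitted one, so coda /bv/ | onset /dl/.
V4 /u/ – V5 /e/: /l/ is a single consonant, so it becomes the next onset.
Syllabification: vli.zlil.vobv.dlu.levz.
Syllable 4 is /dlu/: onset /dl/, nucleus /u/, coda ∅.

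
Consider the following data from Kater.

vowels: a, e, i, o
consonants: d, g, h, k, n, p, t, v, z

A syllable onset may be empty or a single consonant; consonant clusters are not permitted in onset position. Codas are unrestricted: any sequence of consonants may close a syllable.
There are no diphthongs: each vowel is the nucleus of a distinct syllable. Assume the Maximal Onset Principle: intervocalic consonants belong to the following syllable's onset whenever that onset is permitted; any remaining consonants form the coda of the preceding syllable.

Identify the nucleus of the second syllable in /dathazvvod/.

Nuclei (vowels): a, a, o → 3 syllables.
The second nucleus (vowel 2 from the left) is /a/.

a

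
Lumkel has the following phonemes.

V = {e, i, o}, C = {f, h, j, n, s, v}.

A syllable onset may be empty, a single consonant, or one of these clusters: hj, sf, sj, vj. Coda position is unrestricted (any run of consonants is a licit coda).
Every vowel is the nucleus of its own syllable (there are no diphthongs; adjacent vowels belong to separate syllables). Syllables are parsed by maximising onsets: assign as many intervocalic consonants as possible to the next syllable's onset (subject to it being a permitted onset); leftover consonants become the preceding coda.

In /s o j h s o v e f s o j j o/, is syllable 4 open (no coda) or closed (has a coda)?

closed

Vowels present: o, o, e, o, o; each is a nucleus, giving 5 syllables.
V1 /o/ – V2 /o/: cluster /jhs/ — the longest permitted-onset suffix is /s/; onset = /s/, preceding coda = /jh/.
V2 /o/ – V3 /e/: /v/ is a single consonant, so it becomes the next onset.
V3 /e/ – V4 /o/: /fs/ splits as /f/ + /s/ (/s/ is the longest suffix that is a licit onset).
V4 /o/ – V5 /o/: /jj/; trying suffixes from longest down, /j/ is the first permitted one, so coda /j/ | onset /j/.
Putting it together: sojh.so.vef.soj.jo.
Syllable 4 is /soj/ with coda /j/, so it is closed.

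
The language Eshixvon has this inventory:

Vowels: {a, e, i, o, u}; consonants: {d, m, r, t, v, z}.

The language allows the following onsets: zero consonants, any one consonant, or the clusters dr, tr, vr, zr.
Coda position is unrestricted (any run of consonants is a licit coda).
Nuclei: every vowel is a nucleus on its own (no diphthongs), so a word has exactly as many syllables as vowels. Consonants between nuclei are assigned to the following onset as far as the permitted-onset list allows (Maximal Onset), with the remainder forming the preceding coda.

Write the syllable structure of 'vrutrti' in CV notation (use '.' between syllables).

Vowels present: u, i; each is a nucleus, giving 2 syllables.
Between /u/ (V1) and /i/ (V2): cluster /trt/ — the longest permitted-onset suffix is /t/; onset = /t/, preceding coda = /tr/.
Result: vrutr.ti.
Mapping each syllable to C/V: /vrutr/ → CCVCC, /ti/ → CV.

CCVCC.CV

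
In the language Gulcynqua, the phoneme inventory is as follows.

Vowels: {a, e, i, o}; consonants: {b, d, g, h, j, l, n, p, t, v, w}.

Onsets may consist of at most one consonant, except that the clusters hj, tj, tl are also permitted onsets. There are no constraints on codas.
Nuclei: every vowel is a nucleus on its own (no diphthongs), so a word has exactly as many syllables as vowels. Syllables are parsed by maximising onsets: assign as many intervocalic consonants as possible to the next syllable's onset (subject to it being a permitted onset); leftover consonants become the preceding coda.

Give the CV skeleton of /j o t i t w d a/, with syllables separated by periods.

CV.CVCC.CV

The vowels are o, i, a — 3 nuclei, so 3 syllables.
/o…i/ gap (V1→V2): /t/ is a single consonant, so it becomes the next onset.
/i…a/ gap (V2→V3): /twd/ splits as /tw/ + /d/ (/d/ is the longest suffix that is a licit onset).
Result: jo.titw.da.
Mapping each syllable to C/V: /jo/ → CV, /titw/ → CVCC, /da/ → CV.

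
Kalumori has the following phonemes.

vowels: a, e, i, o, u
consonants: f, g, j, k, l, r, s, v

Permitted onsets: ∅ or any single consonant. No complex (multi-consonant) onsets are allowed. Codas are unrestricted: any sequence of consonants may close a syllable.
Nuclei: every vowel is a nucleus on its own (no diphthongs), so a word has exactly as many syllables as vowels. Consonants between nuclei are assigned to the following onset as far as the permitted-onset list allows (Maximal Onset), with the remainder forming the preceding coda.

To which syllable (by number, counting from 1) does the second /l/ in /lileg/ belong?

2

Vowels present: i, e; each is a nucleus, giving 2 syllables.
/i…e/ gap (V1→V2): just /l/ — single C goes to the following onset.
Syllabification: li.leg.
The second /l/ is in the onset of syllable 2 (/leg/).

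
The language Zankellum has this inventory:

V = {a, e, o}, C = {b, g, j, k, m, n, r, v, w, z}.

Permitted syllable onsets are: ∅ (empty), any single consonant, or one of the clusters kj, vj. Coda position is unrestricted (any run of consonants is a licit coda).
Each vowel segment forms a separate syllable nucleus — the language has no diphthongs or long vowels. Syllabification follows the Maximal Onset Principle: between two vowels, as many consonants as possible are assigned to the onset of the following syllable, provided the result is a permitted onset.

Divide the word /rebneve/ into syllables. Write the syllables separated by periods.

Vowels present: e, e, e; each is a nucleus, giving 3 syllables.
σ1/σ2 boundary: cluster /bn/ — the longest permitted-onset suffix is /n/; onset = /n/, preceding coda = /b/.
σ2/σ3 boundary: /v/ is a single consonant, so it becomes the next onset.

reb.ne.ve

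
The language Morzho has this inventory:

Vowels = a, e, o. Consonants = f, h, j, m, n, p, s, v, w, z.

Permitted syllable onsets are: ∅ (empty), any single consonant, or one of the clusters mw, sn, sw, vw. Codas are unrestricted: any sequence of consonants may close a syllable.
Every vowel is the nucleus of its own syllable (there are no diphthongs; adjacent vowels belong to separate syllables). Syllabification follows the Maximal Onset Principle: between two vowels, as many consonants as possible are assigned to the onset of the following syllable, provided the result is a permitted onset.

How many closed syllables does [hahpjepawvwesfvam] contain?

4

The vowels are a, e, a, e, a — 5 nuclei, so 5 syllables.
σ1/σ2 boundary: /hpj/; trying suffixes from longest down, /j/ is the first permitted one, so coda /hp/ | onset /j/.
σ2/σ3 boundary: /p/ is a single consonant, so it becomes the next onset.
σ3/σ4 boundary: /wvw/; trying suffixes from longest down, /vw/ is the first permitted one, so coda /w/ | onset /vw/.
σ4/σ5 boundary: /sfv/ splits as /sf/ + /v/ (/v/ is the longest suffix that is a licit onset).
Putting it together: hahp.je.paw.vwesf.vam.
Classifying each syllable: /hahp/ (closed), /je/ (open), /paw/ (closed), /vwesf/ (closed), /vam/ (closed).
Closed syllables: 4.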